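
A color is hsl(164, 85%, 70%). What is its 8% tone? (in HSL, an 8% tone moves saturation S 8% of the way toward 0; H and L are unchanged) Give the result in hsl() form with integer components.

S moves 8% from 85 toward 0: 85 − 6.8 = 78.2 → 78.
H and L are unchanged.

hsl(164, 78%, 70%)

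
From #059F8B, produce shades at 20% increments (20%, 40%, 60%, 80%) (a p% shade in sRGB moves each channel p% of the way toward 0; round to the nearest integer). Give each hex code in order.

#047F6F, #035F53, #024038, #01201C

#059F8B is rgb(5, 159, 139).
20%: (5 − 1 = 4→4, 159 − 31.8 = 127.2→127, 139 − 27.8 = 111.2→111) → #047F6F
40%: (5 − 2 = 3→3, 159 − 63.6 = 95.4→95, 139 − 55.6 = 83.4→83) → #035F53
60%: (5 − 3 = 2→2, 159 − 95.4 = 63.6→64, 139 − 83.4 = 55.6→56) → #024038
80%: (5 − 4 = 1→1, 159 − 127.2 = 31.8→32, 139 − 111.2 = 27.8→28) → #01201C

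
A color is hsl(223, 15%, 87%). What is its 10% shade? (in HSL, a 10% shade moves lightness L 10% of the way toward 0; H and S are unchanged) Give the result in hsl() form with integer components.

L moves 10% from 87 toward 0: 87 − 8.7 = 78.3 → 78.
H and S are unchanged.

hsl(223, 15%, 78%)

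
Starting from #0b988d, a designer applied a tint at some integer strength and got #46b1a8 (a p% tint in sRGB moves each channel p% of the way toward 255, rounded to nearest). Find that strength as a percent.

#0b988d is rgb(11, 152, 141); #46b1a8 is rgb(70, 177, 168).
On the R channel (widest range): 70 ≈ 11 + (p/100)(255 − 11), so p ≈ 100×(70 − 11)/(255 − 11) = 5900/244 = 24.18.
p = 24 reproduces all three channels after rounding.

24%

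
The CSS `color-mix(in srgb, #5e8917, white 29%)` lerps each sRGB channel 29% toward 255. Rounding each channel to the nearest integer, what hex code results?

#8dab5a

#5e8917 is rgb(94, 137, 23).
Lerp each channel 29% toward 255:
  R: 94 + 46.69 = 140.69 → 141
  G: 137 + 34.22 = 171.22 → 171
  B: 23 + 67.28 = 90.28 → 90
rgb(141, 171, 90) = #8dab5a.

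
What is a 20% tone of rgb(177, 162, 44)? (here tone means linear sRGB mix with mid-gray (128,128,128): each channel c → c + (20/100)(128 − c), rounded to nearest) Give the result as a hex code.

A 20% tone moves each channel 20% toward 128:
  R: 177 + 0.2×(128−177) = 177 − 9.8 = 167.2 → 167
  G: 162 + 0.2×(128−162) = 162 − 6.8 = 155.2 → 155
  B: 44 + 16.8 = 60.8 → 61
rgb(167, 155, 61) = #A79B3D.

#A79B3D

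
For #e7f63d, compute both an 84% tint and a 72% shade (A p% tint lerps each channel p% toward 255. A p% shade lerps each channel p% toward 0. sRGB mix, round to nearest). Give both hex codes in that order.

#fbfee0, #414511

#e7f63d is rgb(231, 246, 61).
84% tint:
  R: 231 + 0.84×(255−231) = 231 + 20.16 = 251.16 → 251
  G: 246 + 7.56 = 253.56 → 254
  B: 61 + 0.84×(255−61) = 61 + 162.96 = 223.96 → 224
  → #fbfee0
72% shade:
  R: 231 − 166.32 = 64.68 → 65
  G: 246 − 177.12 = 68.88 → 69
  B: 61 − 43.92 = 17.08 → 17
  → #414511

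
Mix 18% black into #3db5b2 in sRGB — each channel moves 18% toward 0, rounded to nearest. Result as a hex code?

#329492

#3db5b2 is rgb(61, 181, 178).
Lerp each channel 18% toward 0:
  R: 61 + 0.18×(0−61) = 61 − 10.98 = 50.02 → 50
  G: 181 + 0.18×(0−181) = 181 − 32.58 = 148.42 → 148
  B: 178 − 32.04 = 145.96 → 146
rgb(50, 148, 146) = #329492.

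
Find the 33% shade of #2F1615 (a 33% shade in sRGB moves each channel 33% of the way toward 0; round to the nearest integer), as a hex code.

#2F1615 is rgb(47, 22, 21).
A 33% shade moves each channel 33% toward 0:
  R: 47 − 15.51 = 31.49 → 31
  G: 22 − 7.26 = 14.74 → 15
  B: 21 + 0.33×(0−21) = 21 − 6.93 = 14.07 → 14
rgb(31, 15, 14) = #1F0F0E.

#1F0F0E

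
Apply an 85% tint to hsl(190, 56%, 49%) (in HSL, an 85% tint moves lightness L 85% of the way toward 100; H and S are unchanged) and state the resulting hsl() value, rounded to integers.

hsl(190, 56%, 92%)

L moves 85% from 49 toward 100: 49 + 43.35 = 92.35 → 92.
H and S are unchanged.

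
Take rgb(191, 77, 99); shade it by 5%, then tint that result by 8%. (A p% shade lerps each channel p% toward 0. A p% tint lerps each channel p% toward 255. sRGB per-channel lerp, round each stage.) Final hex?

#bb586b

A 5% shade moves each channel 5% toward 0:
  R: 191 + 0.05×(0−191) = 191 − 9.55 = 181.45 → 181
  G: 77 − 3.85 = 73.15 → 73
  B: 99 + 0.05×(0−99) = 99 − 4.95 = 94.05 → 94
After the shade: rgb(181, 73, 94) = #b5495e.
An 8% tint moves each channel 8% toward 255:
  R: 181 + 5.92 = 186.92 → 187
  G: 73 + 14.56 = 87.56 → 88
  B: 94 + 0.08×(255−94) = 94 + 12.88 = 106.88 → 107
rgb(187, 88, 107) = #bb586b.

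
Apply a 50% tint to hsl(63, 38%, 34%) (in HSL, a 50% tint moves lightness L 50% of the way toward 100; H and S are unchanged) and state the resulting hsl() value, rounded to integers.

hsl(63, 38%, 67%)

L moves 50% from 34 toward 100: 34 + 33 = 67 → 67.
H and S are unchanged.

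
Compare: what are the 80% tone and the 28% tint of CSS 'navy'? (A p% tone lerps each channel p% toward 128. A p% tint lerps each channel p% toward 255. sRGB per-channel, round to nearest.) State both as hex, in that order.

CSS navy is rgb(0, 0, 128).
80% tone:
  R: 0 + 102.4 = 102.4 → 102
  G: 0 + 102.4 = 102.4 → 102
  B: 128 + 0 = 128 → 128
  → #666680
28% tint:
  R: 0 + 0.28×(255−0) = 0 + 71.4 = 71.4 → 71
  G: 0 + 0.28×(255−0) = 0 + 71.4 = 71.4 → 71
  B: 128 + 35.56 = 163.56 → 164
  → #4747A4

#666680, #4747A4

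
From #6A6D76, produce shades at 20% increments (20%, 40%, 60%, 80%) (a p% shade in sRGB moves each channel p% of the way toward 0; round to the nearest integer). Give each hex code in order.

#55575E, #404147, #2A2C2F, #151618

#6A6D76 is rgb(106, 109, 118).
20%: (106 − 21.2 = 84.8→85, 109 − 21.8 = 87.2→87, 118 − 23.6 = 94.4→94) → #55575E
40%: (106 − 42.4 = 63.6→64, 109 − 43.6 = 65.4→65, 118 − 47.2 = 70.8→71) → #404147
60%: (106 − 63.6 = 42.4→42, 109 − 65.4 = 43.6→44, 118 − 70.8 = 47.2→47) → #2A2C2F
80%: (106 − 84.8 = 21.2→21, 109 − 87.2 = 21.8→22, 118 − 94.4 = 23.6→24) → #151618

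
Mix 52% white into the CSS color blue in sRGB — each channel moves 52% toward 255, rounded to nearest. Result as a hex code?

CSS blue is rgb(0, 0, 255).
Per channel, c → c + 0.52(255 − c):
  R: 0 + 0.52×(255−0) = 0 + 132.6 = 132.6 → 133
  G: 0 + 0.52×(255−0) = 0 + 132.6 = 132.6 → 133
  B: 255 + 0.52×(255−255) = 255 + 0 = 255 → 255
rgb(133, 133, 255) = #8585FF.

#8585FF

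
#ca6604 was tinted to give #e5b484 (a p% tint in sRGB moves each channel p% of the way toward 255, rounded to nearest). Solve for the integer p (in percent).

#ca6604 is rgb(202, 102, 4); #e5b484 is rgb(229, 180, 132).
On the B channel (widest range): 132 ≈ 4 + (p/100)(255 − 4), so p ≈ 100×(132 − 4)/(255 − 4) = 12800/251 = 51.00.
p = 51 reproduces all three channels after rounding.

51%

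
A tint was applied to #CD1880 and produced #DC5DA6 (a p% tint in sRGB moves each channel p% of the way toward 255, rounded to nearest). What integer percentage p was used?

#CD1880 is rgb(205, 24, 128); #DC5DA6 is rgb(220, 93, 166).
On the G channel (widest range): 93 ≈ 24 + (p/100)(255 − 24), so p ≈ 100×(93 − 24)/(255 − 24) = 6900/231 = 29.87.
p = 30 reproduces all three channels after rounding.

30%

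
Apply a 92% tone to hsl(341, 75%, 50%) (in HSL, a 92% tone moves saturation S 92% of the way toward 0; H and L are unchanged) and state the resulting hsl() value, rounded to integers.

S moves 92% from 75 toward 0: 75 − 69 = 6 → 6.
H and L are unchanged.

hsl(341, 6%, 50%)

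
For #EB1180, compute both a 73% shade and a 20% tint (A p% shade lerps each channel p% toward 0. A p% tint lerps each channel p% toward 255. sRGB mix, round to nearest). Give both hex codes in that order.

#3F0523, #EF4199

#EB1180 is rgb(235, 17, 128).
73% shade:
  R: 235 + 0.73×(0−235) = 235 − 171.55 = 63.45 → 63
  G: 17 + 0.73×(0−17) = 17 − 12.41 = 4.59 → 5
  B: 128 − 93.44 = 34.56 → 35
  → #3F0523
20% tint:
  R: 235 + 0.2×(255−235) = 235 + 4 = 239 → 239
  G: 17 + 47.6 = 64.6 → 65
  B: 128 + 0.2×(255−128) = 128 + 25.4 = 153.4 → 153
  → #EF4199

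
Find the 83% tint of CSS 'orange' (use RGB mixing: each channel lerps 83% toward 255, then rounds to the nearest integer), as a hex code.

#FFF0D4

CSS orange is rgb(255, 165, 0).
An 83% tint moves each channel 83% toward 255:
  R: 255 + 0 = 255 → 255
  G: 165 + 74.7 = 239.7 → 240
  B: 0 + 0.83×(255−0) = 0 + 211.65 = 211.65 → 212
rgb(255, 240, 212) = #FFF0D4.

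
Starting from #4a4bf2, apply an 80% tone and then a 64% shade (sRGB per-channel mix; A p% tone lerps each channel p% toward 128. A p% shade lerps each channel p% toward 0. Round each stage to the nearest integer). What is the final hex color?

#2a2a36

#4a4bf2 is rgb(74, 75, 242).
An 80% tone moves each channel 80% toward 128:
  R: 74 + 0.8×(128−74) = 74 + 43.2 = 117.2 → 117
  G: 75 + 0.8×(128−75) = 75 + 42.4 = 117.4 → 117
  B: 242 − 91.2 = 150.8 → 151
After the tone: rgb(117, 117, 151) = #757597.
Lerp each channel 64% toward 0:
  R: 117 + 0.64×(0−117) = 117 − 74.88 = 42.12 → 42
  G: 117 − 74.88 = 42.12 → 42
  B: 151 + 0.64×(0−151) = 151 − 96.64 = 54.36 → 54
rgb(42, 42, 54) = #2a2a36.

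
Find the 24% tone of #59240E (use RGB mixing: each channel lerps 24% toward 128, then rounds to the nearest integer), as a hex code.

#59240E is rgb(89, 36, 14).
Lerp each channel 24% toward 128:
  R: 89 + 0.24×(128−89) = 89 + 9.36 = 98.36 → 98
  G: 36 + 22.08 = 58.08 → 58
  B: 14 + 27.36 = 41.36 → 41
rgb(98, 58, 41) = #623A29.

#623A29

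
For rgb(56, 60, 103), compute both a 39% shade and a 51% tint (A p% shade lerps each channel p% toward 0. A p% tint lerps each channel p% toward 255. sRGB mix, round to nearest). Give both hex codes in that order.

#22253f, #9d9fb5

39% shade:
  R: 56 + 0.39×(0−56) = 56 − 21.84 = 34.16 → 34
  G: 60 − 23.4 = 36.6 → 37
  B: 103 + 0.39×(0−103) = 103 − 40.17 = 62.83 → 63
  → #22253f
51% tint:
  R: 56 + 101.49 = 157.49 → 157
  G: 60 + 0.51×(255−60) = 60 + 99.45 = 159.45 → 159
  B: 103 + 0.51×(255−103) = 103 + 77.52 = 180.52 → 181
  → #9d9fb5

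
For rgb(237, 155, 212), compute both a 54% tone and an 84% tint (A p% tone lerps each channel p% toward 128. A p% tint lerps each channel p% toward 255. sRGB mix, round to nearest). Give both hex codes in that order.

54% tone:
  R: 237 + 0.54×(128−237) = 237 − 58.86 = 178.14 → 178
  G: 155 − 14.58 = 140.42 → 140
  B: 212 − 45.36 = 166.64 → 167
  → #B28CA7
84% tint:
  R: 237 + 0.84×(255−237) = 237 + 15.12 = 252.12 → 252
  G: 155 + 0.84×(255−155) = 155 + 84 = 239 → 239
  B: 212 + 0.84×(255−212) = 212 + 36.12 = 248.12 → 248
  → #FCEFF8

#B28CA7, #FCEFF8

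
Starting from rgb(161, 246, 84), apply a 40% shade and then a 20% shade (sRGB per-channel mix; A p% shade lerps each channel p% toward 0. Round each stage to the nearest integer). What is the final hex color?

#4e7628

Per channel, c → c + 0.4(0 − c):
  R: 161 − 64.4 = 96.6 → 97
  G: 246 − 98.4 = 147.6 → 148
  B: 84 − 33.6 = 50.4 → 50
After the shade: rgb(97, 148, 50) = #619432.
Per channel, c → c + 0.2(0 − c):
  R: 97 + 0.2×(0−97) = 97 − 19.4 = 77.6 → 78
  G: 148 + 0.2×(0−148) = 148 − 29.6 = 118.4 → 118
  B: 50 + 0.2×(0−50) = 50 − 10 = 40 → 40
rgb(78, 118, 40) = #4e7628.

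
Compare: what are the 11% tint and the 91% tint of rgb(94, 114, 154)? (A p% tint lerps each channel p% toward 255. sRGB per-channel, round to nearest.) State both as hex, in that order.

11% tint:
  R: 94 + 0.11×(255−94) = 94 + 17.71 = 111.71 → 112
  G: 114 + 15.51 = 129.51 → 130
  B: 154 + 11.11 = 165.11 → 165
  → #7082a5
91% tint:
  R: 94 + 146.51 = 240.51 → 241
  G: 114 + 128.31 = 242.31 → 242
  B: 154 + 0.91×(255−154) = 154 + 91.91 = 245.91 → 246
  → #f1f2f6

#7082a5, #f1f2f6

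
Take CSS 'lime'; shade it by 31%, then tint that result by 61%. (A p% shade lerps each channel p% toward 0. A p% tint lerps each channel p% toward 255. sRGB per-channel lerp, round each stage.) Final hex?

#9CE09C

CSS lime is rgb(0, 255, 0).
Lerp each channel 31% toward 0:
  R: 0 + 0.31×(0−0) = 0 + 0 = 0 → 0
  G: 255 + 0.31×(0−255) = 255 − 79.05 = 175.95 → 176
  B: 0 + 0 = 0 → 0
After the shade: rgb(0, 176, 0) = #00B000.
A 61% tint moves each channel 61% toward 255:
  R: 0 + 0.61×(255−0) = 0 + 155.55 = 155.55 → 156
  G: 176 + 0.61×(255−176) = 176 + 48.19 = 224.19 → 224
  B: 0 + 0.61×(255−0) = 0 + 155.55 = 155.55 → 156
rgb(156, 224, 156) = #9CE09C.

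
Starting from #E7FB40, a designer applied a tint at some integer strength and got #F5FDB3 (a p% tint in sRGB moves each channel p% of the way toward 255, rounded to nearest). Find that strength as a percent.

#E7FB40 is rgb(231, 251, 64); #F5FDB3 is rgb(245, 253, 179).
On the B channel (widest range): 179 ≈ 64 + (p/100)(255 − 64), so p ≈ 100×(179 − 64)/(255 − 64) = 11500/191 = 60.21.
p = 60 reproduces all three channels after rounding.

60%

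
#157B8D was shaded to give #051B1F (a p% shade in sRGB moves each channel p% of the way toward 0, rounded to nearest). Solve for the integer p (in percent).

#157B8D is rgb(21, 123, 141); #051B1F is rgb(5, 27, 31).
On the B channel (widest range): 31 ≈ 141 + (p/100)(0 − 141), so p ≈ 100×(31 − 141)/(0 − 141) = -11000/-141 = 78.01.
p = 78 reproduces all three channels after rounding.

78%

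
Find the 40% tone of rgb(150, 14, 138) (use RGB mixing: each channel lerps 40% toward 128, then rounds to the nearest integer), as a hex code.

#8d3c86

Per channel, c → c + 0.4(128 − c):
  R: 150 + 0.4×(128−150) = 150 − 8.8 = 141.2 → 141
  G: 14 + 0.4×(128−14) = 14 + 45.6 = 59.6 → 60
  B: 138 − 4 = 134 → 134
rgb(141, 60, 134) = #8d3c86.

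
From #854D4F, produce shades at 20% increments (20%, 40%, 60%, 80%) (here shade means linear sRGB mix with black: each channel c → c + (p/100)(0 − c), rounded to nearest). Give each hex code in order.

#854D4F is rgb(133, 77, 79).
20%: (133 − 26.6 = 106.4→106, 77 − 15.4 = 61.6→62, 79 − 15.8 = 63.2→63) → #6A3E3F
40%: (133 − 53.2 = 79.8→80, 77 − 30.8 = 46.2→46, 79 − 31.6 = 47.4→47) → #502E2F
60%: (133 − 79.8 = 53.2→53, 77 − 46.2 = 30.8→31, 79 − 47.4 = 31.6→32) → #351F20
80%: (133 − 106.4 = 26.6→27, 77 − 61.6 = 15.4→15, 79 − 63.2 = 15.8→16) → #1B0F10

#6A3E3F, #502E2F, #351F20, #1B0F10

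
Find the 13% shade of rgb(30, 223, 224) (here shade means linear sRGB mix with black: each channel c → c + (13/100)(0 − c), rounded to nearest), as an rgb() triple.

Lerp each channel 13% toward 0:
  R: 30 − 3.9 = 26.1 → 26
  G: 223 − 28.99 = 194.01 → 194
  B: 224 − 29.12 = 194.88 → 195

rgb(26, 194, 195)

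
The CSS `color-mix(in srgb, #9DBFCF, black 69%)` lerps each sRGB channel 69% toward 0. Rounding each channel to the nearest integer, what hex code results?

#9DBFCF is rgb(157, 191, 207).
A 69% shade moves each channel 69% toward 0:
  R: 157 + 0.69×(0−157) = 157 − 108.33 = 48.67 → 49
  G: 191 + 0.69×(0−191) = 191 − 131.79 = 59.21 → 59
  B: 207 + 0.69×(0−207) = 207 − 142.83 = 64.17 → 64
rgb(49, 59, 64) = #313B40.

#313B40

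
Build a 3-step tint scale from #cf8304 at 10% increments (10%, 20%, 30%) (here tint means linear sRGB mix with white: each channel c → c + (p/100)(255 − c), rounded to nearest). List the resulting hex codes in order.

#d48f1d, #d99c36, #dda84f

#cf8304 is rgb(207, 131, 4).
10%: (207 + 4.8 = 211.8→212, 131 + 12.4 = 143.4→143, 4 + 25.1 = 29.1→29) → #d48f1d
20%: (207 + 9.6 = 216.6→217, 131 + 24.8 = 155.8→156, 4 + 50.2 = 54.2→54) → #d99c36
30%: (207 + 14.4 = 221.4→221, 131 + 37.2 = 168.2→168, 4 + 75.3 = 79.3→79) → #dda84f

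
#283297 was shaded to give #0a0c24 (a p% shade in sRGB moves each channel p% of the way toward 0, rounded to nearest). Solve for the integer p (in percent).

76%

#283297 is rgb(40, 50, 151); #0a0c24 is rgb(10, 12, 36).
On the B channel (widest range): 36 ≈ 151 + (p/100)(0 − 151), so p ≈ 100×(36 − 151)/(0 − 151) = -11500/-151 = 76.16.
p = 76 reproduces all three channels after rounding.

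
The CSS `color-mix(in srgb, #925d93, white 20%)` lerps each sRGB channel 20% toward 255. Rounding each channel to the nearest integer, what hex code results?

#925d93 is rgb(146, 93, 147).
Lerp each channel 20% toward 255:
  R: 146 + 21.8 = 167.8 → 168
  G: 93 + 32.4 = 125.4 → 125
  B: 147 + 0.2×(255−147) = 147 + 21.6 = 168.6 → 169
rgb(168, 125, 169) = #a87da9.

#a87da9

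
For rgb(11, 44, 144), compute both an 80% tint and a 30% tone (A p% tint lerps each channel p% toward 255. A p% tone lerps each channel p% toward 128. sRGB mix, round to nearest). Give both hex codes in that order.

#ced5e9, #2e458b

80% tint:
  R: 11 + 195.2 = 206.2 → 206
  G: 44 + 0.8×(255−44) = 44 + 168.8 = 212.8 → 213
  B: 144 + 88.8 = 232.8 → 233
  → #ced5e9
30% tone:
  R: 11 + 35.1 = 46.1 → 46
  G: 44 + 0.3×(128−44) = 44 + 25.2 = 69.2 → 69
  B: 144 − 4.8 = 139.2 → 139
  → #2e458b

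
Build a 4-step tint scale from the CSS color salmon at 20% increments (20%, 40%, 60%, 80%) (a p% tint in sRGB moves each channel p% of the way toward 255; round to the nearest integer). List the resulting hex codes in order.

CSS salmon is rgb(250, 128, 114).
20%: (250 + 1 = 251→251, 128 + 25.4 = 153.4→153, 114 + 28.2 = 142.2→142) → #FB998E
40%: (250 + 2 = 252→252, 128 + 50.8 = 178.8→179, 114 + 56.4 = 170.4→170) → #FCB3AA
60%: (250 + 3 = 253→253, 128 + 76.2 = 204.2→204, 114 + 84.6 = 198.6→199) → #FDCCC7
80%: (250 + 4 = 254→254, 128 + 101.6 = 229.6→230, 114 + 112.8 = 226.8→227) → #FEE6E3

#FB998E, #FCB3AA, #FDCCC7, #FEE6E3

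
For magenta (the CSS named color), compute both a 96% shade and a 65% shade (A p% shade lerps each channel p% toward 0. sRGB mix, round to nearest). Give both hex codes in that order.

CSS magenta is rgb(255, 0, 255).
96% shade:
  R: 255 + 0.96×(0−255) = 255 − 244.8 = 10.2 → 10
  G: 0 + 0.96×(0−0) = 0 + 0 = 0 → 0
  B: 255 + 0.96×(0−255) = 255 − 244.8 = 10.2 → 10
  → #0A000A
65% shade:
  R: 255 + 0.65×(0−255) = 255 − 165.75 = 89.25 → 89
  G: 0 + 0.65×(0−0) = 0 + 0 = 0 → 0
  B: 255 − 165.75 = 89.25 → 89
  → #590059

#0A000A, #590059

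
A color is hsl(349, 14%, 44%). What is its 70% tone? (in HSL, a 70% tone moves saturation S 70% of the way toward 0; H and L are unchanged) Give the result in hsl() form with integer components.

S moves 70% from 14 toward 0: 14 − 9.8 = 4.2 → 4.
H and L are unchanged.

hsl(349, 4%, 44%)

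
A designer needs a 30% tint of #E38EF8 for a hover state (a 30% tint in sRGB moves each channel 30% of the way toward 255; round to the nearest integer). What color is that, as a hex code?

#EBB0FA

#E38EF8 is rgb(227, 142, 248).
Lerp each channel 30% toward 255:
  R: 227 + 0.3×(255−227) = 227 + 8.4 = 235.4 → 235
  G: 142 + 33.9 = 175.9 → 176
  B: 248 + 0.3×(255−248) = 248 + 2.1 = 250.1 → 250
rgb(235, 176, 250) = #EBB0FA.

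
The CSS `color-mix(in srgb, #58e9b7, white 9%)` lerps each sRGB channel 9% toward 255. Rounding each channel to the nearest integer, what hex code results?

#67ebbd

#58e9b7 is rgb(88, 233, 183).
A 9% tint moves each channel 9% toward 255:
  R: 88 + 0.09×(255−88) = 88 + 15.03 = 103.03 → 103
  G: 233 + 0.09×(255−233) = 233 + 1.98 = 234.98 → 235
  B: 183 + 0.09×(255−183) = 183 + 6.48 = 189.48 → 189
rgb(103, 235, 189) = #67ebbd.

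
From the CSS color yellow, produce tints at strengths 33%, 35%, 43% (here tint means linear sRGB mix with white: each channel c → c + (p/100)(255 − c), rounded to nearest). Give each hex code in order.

CSS yellow is rgb(255, 255, 0).
33%: (255→255, 255→255, 0 + 84.15 = 84.15→84) → #ffff54
35%: (255→255, 255→255, 0 + 89.25 = 89.25→89) → #ffff59
43%: (255→255, 255→255, 0 + 109.65 = 109.65→110) → #ffff6e

#ffff54, #ffff59, #ffff6e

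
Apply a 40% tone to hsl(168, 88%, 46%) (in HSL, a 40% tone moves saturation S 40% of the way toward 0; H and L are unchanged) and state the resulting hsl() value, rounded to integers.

hsl(168, 53%, 46%)

S moves 40% from 88 toward 0: 88 − 35.2 = 52.8 → 53.
H and L are unchanged.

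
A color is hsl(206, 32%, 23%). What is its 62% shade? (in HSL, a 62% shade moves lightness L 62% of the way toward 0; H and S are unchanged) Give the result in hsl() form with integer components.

L moves 62% from 23 toward 0: 23 − 14.26 = 8.74 → 9.
H and S are unchanged.

hsl(206, 32%, 9%)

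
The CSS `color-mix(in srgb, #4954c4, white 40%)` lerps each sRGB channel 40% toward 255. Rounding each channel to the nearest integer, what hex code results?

#9298dc

#4954c4 is rgb(73, 84, 196).
Per channel, c → c + 0.4(255 − c):
  R: 73 + 72.8 = 145.8 → 146
  G: 84 + 0.4×(255−84) = 84 + 68.4 = 152.4 → 152
  B: 196 + 23.6 = 219.6 → 220
rgb(146, 152, 220) = #9298dc.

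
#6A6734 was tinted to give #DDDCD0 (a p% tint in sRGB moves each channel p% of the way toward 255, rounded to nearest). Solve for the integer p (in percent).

#6A6734 is rgb(106, 103, 52); #DDDCD0 is rgb(221, 220, 208).
On the B channel (widest range): 208 ≈ 52 + (p/100)(255 − 52), so p ≈ 100×(208 − 52)/(255 − 52) = 15600/203 = 76.85.
p = 77 reproduces all three channels after rounding.

77%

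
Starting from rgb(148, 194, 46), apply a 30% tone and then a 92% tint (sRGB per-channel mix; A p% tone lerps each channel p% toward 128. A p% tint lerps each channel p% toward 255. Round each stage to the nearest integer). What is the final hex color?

A 30% tone moves each channel 30% toward 128:
  R: 148 + 0.3×(128−148) = 148 − 6 = 142 → 142
  G: 194 − 19.8 = 174.2 → 174
  B: 46 + 0.3×(128−46) = 46 + 24.6 = 70.6 → 71
After the tone: rgb(142, 174, 71) = #8eae47.
Per channel, c → c + 0.92(255 − c):
  R: 142 + 0.92×(255−142) = 142 + 103.96 = 245.96 → 246
  G: 174 + 74.52 = 248.52 → 249
  B: 71 + 0.92×(255−71) = 71 + 169.28 = 240.28 → 240
rgb(246, 249, 240) = #f6f9f0.

#f6f9f0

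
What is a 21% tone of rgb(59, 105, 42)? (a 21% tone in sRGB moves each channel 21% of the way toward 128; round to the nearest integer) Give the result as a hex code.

Lerp each channel 21% toward 128:
  R: 59 + 0.21×(128−59) = 59 + 14.49 = 73.49 → 73
  G: 105 + 0.21×(128−105) = 105 + 4.83 = 109.83 → 110
  B: 42 + 0.21×(128−42) = 42 + 18.06 = 60.06 → 60
rgb(73, 110, 60) = #496e3c.

#496e3c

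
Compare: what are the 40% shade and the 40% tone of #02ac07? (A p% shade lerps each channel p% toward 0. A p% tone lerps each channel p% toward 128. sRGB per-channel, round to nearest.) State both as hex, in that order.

#016704, #349a37

#02ac07 is rgb(2, 172, 7).
40% shade:
  R: 2 − 0.8 = 1.2 → 1
  G: 172 + 0.4×(0−172) = 172 − 68.8 = 103.2 → 103
  B: 7 − 2.8 = 4.2 → 4
  → #016704
40% tone:
  R: 2 + 0.4×(128−2) = 2 + 50.4 = 52.4 → 52
  G: 172 − 17.6 = 154.4 → 154
  B: 7 + 0.4×(128−7) = 7 + 48.4 = 55.4 → 55
  → #349a37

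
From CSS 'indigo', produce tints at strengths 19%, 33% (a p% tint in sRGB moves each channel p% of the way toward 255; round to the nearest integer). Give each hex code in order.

CSS indigo is rgb(75, 0, 130).
19%: (75 + 34.2 = 109.2→109, 0 + 48.45 = 48.45→48, 130 + 23.75 = 153.75→154) → #6D309A
33%: (75 + 59.4 = 134.4→134, 0 + 84.15 = 84.15→84, 130 + 41.25 = 171.25→171) → #8654AB

#6D309A, #8654AB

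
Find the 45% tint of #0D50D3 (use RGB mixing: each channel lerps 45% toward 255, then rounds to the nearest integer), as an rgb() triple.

rgb(122, 159, 231)

#0D50D3 is rgb(13, 80, 211).
A 45% tint moves each channel 45% toward 255:
  R: 13 + 108.9 = 121.9 → 122
  G: 80 + 0.45×(255−80) = 80 + 78.75 = 158.75 → 159
  B: 211 + 0.45×(255−211) = 211 + 19.8 = 230.8 → 231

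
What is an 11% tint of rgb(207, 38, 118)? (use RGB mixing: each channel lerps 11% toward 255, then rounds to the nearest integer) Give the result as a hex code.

#D43E85

Lerp each channel 11% toward 255:
  R: 207 + 0.11×(255−207) = 207 + 5.28 = 212.28 → 212
  G: 38 + 0.11×(255−38) = 38 + 23.87 = 61.87 → 62
  B: 118 + 15.07 = 133.07 → 133
rgb(212, 62, 133) = #D43E85.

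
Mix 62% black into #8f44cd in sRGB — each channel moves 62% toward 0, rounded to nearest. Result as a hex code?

#361a4e

#8f44cd is rgb(143, 68, 205).
Per channel, c → c + 0.62(0 − c):
  R: 143 + 0.62×(0−143) = 143 − 88.66 = 54.34 → 54
  G: 68 + 0.62×(0−68) = 68 − 42.16 = 25.84 → 26
  B: 205 + 0.62×(0−205) = 205 − 127.1 = 77.9 → 78
rgb(54, 26, 78) = #361a4e.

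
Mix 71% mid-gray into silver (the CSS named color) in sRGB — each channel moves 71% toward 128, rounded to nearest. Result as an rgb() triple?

CSS silver is rgb(192, 192, 192).
A 71% tone moves each channel 71% toward 128:
  R: 192 − 45.44 = 146.56 → 147
  G: 192 + 0.71×(128−192) = 192 − 45.44 = 146.56 → 147
  B: 192 + 0.71×(128−192) = 192 − 45.44 = 146.56 → 147

rgb(147, 147, 147)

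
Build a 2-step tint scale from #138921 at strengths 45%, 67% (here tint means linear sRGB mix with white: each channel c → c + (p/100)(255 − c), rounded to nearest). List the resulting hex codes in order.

#7DBE85, #B1D8B6

#138921 is rgb(19, 137, 33).
45%: (19 + 106.2 = 125.2→125, 137 + 53.1 = 190.1→190, 33 + 99.9 = 132.9→133) → #7DBE85
67%: (19 + 158.12 = 177.12→177, 137 + 79.06 = 216.06→216, 33 + 148.74 = 181.74→182) → #B1D8B6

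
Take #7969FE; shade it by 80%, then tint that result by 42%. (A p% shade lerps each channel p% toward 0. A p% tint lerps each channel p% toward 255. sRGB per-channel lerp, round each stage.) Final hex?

#797789

#7969FE is rgb(121, 105, 254).
Lerp each channel 80% toward 0:
  R: 121 − 96.8 = 24.2 → 24
  G: 105 + 0.8×(0−105) = 105 − 84 = 21 → 21
  B: 254 − 203.2 = 50.8 → 51
After the shade: rgb(24, 21, 51) = #181533.
A 42% tint moves each channel 42% toward 255:
  R: 24 + 97.02 = 121.02 → 121
  G: 21 + 0.42×(255−21) = 21 + 98.28 = 119.28 → 119
  B: 51 + 0.42×(255−51) = 51 + 85.68 = 136.68 → 137
rgb(121, 119, 137) = #797789.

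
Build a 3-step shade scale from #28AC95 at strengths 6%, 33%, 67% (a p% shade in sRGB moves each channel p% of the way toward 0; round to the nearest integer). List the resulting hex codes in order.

#26A28C, #1B7364, #0D3931

#28AC95 is rgb(40, 172, 149).
6%: (40 − 2.4 = 37.6→38, 172 − 10.32 = 161.68→162, 149 − 8.94 = 140.06→140) → #26A28C
33%: (40 − 13.2 = 26.8→27, 172 − 56.76 = 115.24→115, 149 − 49.17 = 99.83→100) → #1B7364
67%: (40 − 26.8 = 13.2→13, 172 − 115.24 = 56.76→57, 149 − 99.83 = 49.17→49) → #0D3931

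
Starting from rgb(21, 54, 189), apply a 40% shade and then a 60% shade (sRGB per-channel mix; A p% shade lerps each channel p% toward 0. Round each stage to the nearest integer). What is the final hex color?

#050D2D

Lerp each channel 40% toward 0:
  R: 21 − 8.4 = 12.6 → 13
  G: 54 − 21.6 = 32.4 → 32
  B: 189 + 0.4×(0−189) = 189 − 75.6 = 113.4 → 113
After the shade: rgb(13, 32, 113) = #0D2071.
A 60% shade moves each channel 60% toward 0:
  R: 13 + 0.6×(0−13) = 13 − 7.8 = 5.2 → 5
  G: 32 + 0.6×(0−32) = 32 − 19.2 = 12.8 → 13
  B: 113 + 0.6×(0−113) = 113 − 67.8 = 45.2 → 45
rgb(5, 13, 45) = #050D2D.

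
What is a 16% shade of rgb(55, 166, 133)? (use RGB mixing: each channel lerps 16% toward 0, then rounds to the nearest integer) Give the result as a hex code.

#2E8B70

Per channel, c → c + 0.16(0 − c):
  R: 55 + 0.16×(0−55) = 55 − 8.8 = 46.2 → 46
  G: 166 + 0.16×(0−166) = 166 − 26.56 = 139.44 → 139
  B: 133 − 21.28 = 111.72 → 112
rgb(46, 139, 112) = #2E8B70.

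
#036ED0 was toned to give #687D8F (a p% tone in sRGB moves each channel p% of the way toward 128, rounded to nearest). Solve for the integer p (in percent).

#036ED0 is rgb(3, 110, 208); #687D8F is rgb(104, 125, 143).
On the R channel (widest range): 104 ≈ 3 + (p/100)(128 − 3), so p ≈ 100×(104 − 3)/(128 − 3) = 10100/125 = 80.80.
p = 81 reproduces all three channels after rounding.

81%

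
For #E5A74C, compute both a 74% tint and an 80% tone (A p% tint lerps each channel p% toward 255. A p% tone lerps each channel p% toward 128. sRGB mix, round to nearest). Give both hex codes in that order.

#E5A74C is rgb(229, 167, 76).
74% tint:
  R: 229 + 19.24 = 248.24 → 248
  G: 167 + 0.74×(255−167) = 167 + 65.12 = 232.12 → 232
  B: 76 + 0.74×(255−76) = 76 + 132.46 = 208.46 → 208
  → #F8E8D0
80% tone:
  R: 229 − 80.8 = 148.2 → 148
  G: 167 − 31.2 = 135.8 → 136
  B: 76 + 0.8×(128−76) = 76 + 41.6 = 117.6 → 118
  → #948876

#F8E8D0, #948876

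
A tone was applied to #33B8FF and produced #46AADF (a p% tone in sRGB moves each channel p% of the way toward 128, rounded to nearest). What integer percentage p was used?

#33B8FF is rgb(51, 184, 255); #46AADF is rgb(70, 170, 223).
On the B channel (widest range): 223 ≈ 255 + (p/100)(128 − 255), so p ≈ 100×(223 − 255)/(128 − 255) = -3200/-127 = 25.20.
p = 25 reproduces all three channels after rounding.

25%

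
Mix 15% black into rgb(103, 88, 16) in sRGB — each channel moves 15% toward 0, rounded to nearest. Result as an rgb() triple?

Lerp each channel 15% toward 0:
  R: 103 − 15.45 = 87.55 → 88
  G: 88 + 0.15×(0−88) = 88 − 13.2 = 74.8 → 75
  B: 16 + 0.15×(0−16) = 16 − 2.4 = 13.6 → 14

rgb(88, 75, 14)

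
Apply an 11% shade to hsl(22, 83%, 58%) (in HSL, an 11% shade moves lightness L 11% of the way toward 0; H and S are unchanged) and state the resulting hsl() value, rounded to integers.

L moves 11% from 58 toward 0: 58 − 6.38 = 51.62 → 52.
H and S are unchanged.

hsl(22, 83%, 52%)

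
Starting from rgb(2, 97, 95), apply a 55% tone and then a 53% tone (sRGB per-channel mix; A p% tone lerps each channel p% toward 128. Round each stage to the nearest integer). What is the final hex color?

#657979

Lerp each channel 55% toward 128:
  R: 2 + 69.3 = 71.3 → 71
  G: 97 + 0.55×(128−97) = 97 + 17.05 = 114.05 → 114
  B: 95 + 0.55×(128−95) = 95 + 18.15 = 113.15 → 113
After the tone: rgb(71, 114, 113) = #477271.
Per channel, c → c + 0.53(128 − c):
  R: 71 + 30.21 = 101.21 → 101
  G: 114 + 0.53×(128−114) = 114 + 7.42 = 121.42 → 121
  B: 113 + 0.53×(128−113) = 113 + 7.95 = 120.95 → 121
rgb(101, 121, 121) = #657979.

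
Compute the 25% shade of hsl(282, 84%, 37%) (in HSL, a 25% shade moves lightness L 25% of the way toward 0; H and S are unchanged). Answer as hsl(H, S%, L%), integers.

L moves 25% from 37 toward 0: 37 − 9.25 = 27.75 → 28.
H and S are unchanged.

hsl(282, 84%, 28%)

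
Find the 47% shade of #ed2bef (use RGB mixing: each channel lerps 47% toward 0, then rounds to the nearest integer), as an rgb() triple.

rgb(126, 23, 127)

#ed2bef is rgb(237, 43, 239).
A 47% shade moves each channel 47% toward 0:
  R: 237 + 0.47×(0−237) = 237 − 111.39 = 125.61 → 126
  G: 43 + 0.47×(0−43) = 43 − 20.21 = 22.79 → 23
  B: 239 − 112.33 = 126.67 → 127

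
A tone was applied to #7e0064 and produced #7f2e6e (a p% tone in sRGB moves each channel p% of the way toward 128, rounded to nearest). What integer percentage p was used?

#7e0064 is rgb(126, 0, 100); #7f2e6e is rgb(127, 46, 110).
On the G channel (widest range): 46 ≈ 0 + (p/100)(128 − 0), so p ≈ 100×(46 − 0)/(128 − 0) = 4600/128 = 35.94.
p = 36 reproduces all three channels after rounding.

36%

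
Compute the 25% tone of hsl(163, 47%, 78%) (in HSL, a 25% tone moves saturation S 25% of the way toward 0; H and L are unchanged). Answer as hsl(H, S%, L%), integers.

hsl(163, 35%, 78%)

S moves 25% from 47 toward 0: 47 − 11.75 = 35.25 → 35.
H and L are unchanged.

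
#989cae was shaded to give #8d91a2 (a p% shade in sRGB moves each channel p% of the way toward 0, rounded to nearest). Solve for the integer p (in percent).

#989cae is rgb(152, 156, 174); #8d91a2 is rgb(141, 145, 162).
On the B channel (widest range): 162 ≈ 174 + (p/100)(0 − 174), so p ≈ 100×(162 − 174)/(0 − 174) = -1200/-174 = 6.90.
p = 7 reproduces all three channels after rounding.

7%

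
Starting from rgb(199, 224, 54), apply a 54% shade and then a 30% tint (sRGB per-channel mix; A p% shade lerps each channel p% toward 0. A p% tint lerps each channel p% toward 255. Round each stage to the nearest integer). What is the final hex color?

#8d955e

Per channel, c → c + 0.54(0 − c):
  R: 199 − 107.46 = 91.54 → 92
  G: 224 + 0.54×(0−224) = 224 − 120.96 = 103.04 → 103
  B: 54 + 0.54×(0−54) = 54 − 29.16 = 24.84 → 25
After the shade: rgb(92, 103, 25) = #5c6719.
Per channel, c → c + 0.3(255 − c):
  R: 92 + 0.3×(255−92) = 92 + 48.9 = 140.9 → 141
  G: 103 + 45.6 = 148.6 → 149
  B: 25 + 0.3×(255−25) = 25 + 69 = 94 → 94
rgb(141, 149, 94) = #8d955e.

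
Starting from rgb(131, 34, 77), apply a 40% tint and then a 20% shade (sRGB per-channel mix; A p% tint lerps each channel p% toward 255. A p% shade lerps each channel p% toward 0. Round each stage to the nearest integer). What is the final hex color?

A 40% tint moves each channel 40% toward 255:
  R: 131 + 49.6 = 180.6 → 181
  G: 34 + 88.4 = 122.4 → 122
  B: 77 + 71.2 = 148.2 → 148
After the tint: rgb(181, 122, 148) = #B57A94.
Per channel, c → c + 0.2(0 − c):
  R: 181 − 36.2 = 144.8 → 145
  G: 122 + 0.2×(0−122) = 122 − 24.4 = 97.6 → 98
  B: 148 + 0.2×(0−148) = 148 − 29.6 = 118.4 → 118
rgb(145, 98, 118) = #916276.

#916276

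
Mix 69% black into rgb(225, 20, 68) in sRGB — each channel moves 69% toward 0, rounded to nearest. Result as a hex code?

#460615

Lerp each channel 69% toward 0:
  R: 225 + 0.69×(0−225) = 225 − 155.25 = 69.75 → 70
  G: 20 + 0.69×(0−20) = 20 − 13.8 = 6.2 → 6
  B: 68 − 46.92 = 21.08 → 21
rgb(70, 6, 21) = #460615.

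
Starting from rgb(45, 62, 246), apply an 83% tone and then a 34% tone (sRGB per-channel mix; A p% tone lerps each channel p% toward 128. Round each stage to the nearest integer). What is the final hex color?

#77798d

An 83% tone moves each channel 83% toward 128:
  R: 45 + 0.83×(128−45) = 45 + 68.89 = 113.89 → 114
  G: 62 + 54.78 = 116.78 → 117
  B: 246 + 0.83×(128−246) = 246 − 97.94 = 148.06 → 148
After the tone: rgb(114, 117, 148) = #727594.
A 34% tone moves each channel 34% toward 128:
  R: 114 + 4.76 = 118.76 → 119
  G: 117 + 0.34×(128−117) = 117 + 3.74 = 120.74 → 121
  B: 148 + 0.34×(128−148) = 148 − 6.8 = 141.2 → 141
rgb(119, 121, 141) = #77798d.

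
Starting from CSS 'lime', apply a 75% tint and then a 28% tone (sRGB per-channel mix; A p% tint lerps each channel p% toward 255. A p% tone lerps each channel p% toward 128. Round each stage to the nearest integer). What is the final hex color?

CSS lime is rgb(0, 255, 0).
A 75% tint moves each channel 75% toward 255:
  R: 0 + 191.25 = 191.25 → 191
  G: 255 + 0.75×(255−255) = 255 + 0 = 255 → 255
  B: 0 + 0.75×(255−0) = 0 + 191.25 = 191.25 → 191
After the tint: rgb(191, 255, 191) = #BFFFBF.
Lerp each channel 28% toward 128:
  R: 191 − 17.64 = 173.36 → 173
  G: 255 + 0.28×(128−255) = 255 − 35.56 = 219.44 → 219
  B: 191 − 17.64 = 173.36 → 173
rgb(173, 219, 173) = #ADDBAD.

#ADDBAD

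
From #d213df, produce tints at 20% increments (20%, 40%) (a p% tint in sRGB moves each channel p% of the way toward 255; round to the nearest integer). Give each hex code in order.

#db42e5, #e471ec

#d213df is rgb(210, 19, 223).
20%: (210 + 9 = 219→219, 19 + 47.2 = 66.2→66, 223 + 6.4 = 229.4→229) → #db42e5
40%: (210 + 18 = 228→228, 19 + 94.4 = 113.4→113, 223 + 12.8 = 235.8→236) → #e471ec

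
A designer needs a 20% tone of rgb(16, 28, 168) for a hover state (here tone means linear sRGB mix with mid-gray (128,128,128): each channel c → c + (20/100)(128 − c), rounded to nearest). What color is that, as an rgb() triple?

rgb(38, 48, 160)

A 20% tone moves each channel 20% toward 128:
  R: 16 + 22.4 = 38.4 → 38
  G: 28 + 0.2×(128−28) = 28 + 20 = 48 → 48
  B: 168 + 0.2×(128−168) = 168 − 8 = 160 → 160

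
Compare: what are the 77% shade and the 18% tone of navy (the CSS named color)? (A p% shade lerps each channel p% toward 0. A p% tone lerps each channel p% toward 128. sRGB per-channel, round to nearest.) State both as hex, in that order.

CSS navy is rgb(0, 0, 128).
77% shade:
  R: 0 + 0.77×(0−0) = 0 + 0 = 0 → 0
  G: 0 + 0 = 0 → 0
  B: 128 + 0.77×(0−128) = 128 − 98.56 = 29.44 → 29
  → #00001D
18% tone:
  R: 0 + 23.04 = 23.04 → 23
  G: 0 + 23.04 = 23.04 → 23
  B: 128 + 0.18×(128−128) = 128 + 0 = 128 → 128
  → #171780

#00001D, #171780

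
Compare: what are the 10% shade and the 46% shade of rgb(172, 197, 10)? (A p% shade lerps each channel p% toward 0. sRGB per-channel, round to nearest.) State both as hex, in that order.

#9bb109, #5d6a05

10% shade:
  R: 172 + 0.1×(0−172) = 172 − 17.2 = 154.8 → 155
  G: 197 + 0.1×(0−197) = 197 − 19.7 = 177.3 → 177
  B: 10 − 1 = 9 → 9
  → #9bb109
46% shade:
  R: 172 + 0.46×(0−172) = 172 − 79.12 = 92.88 → 93
  G: 197 + 0.46×(0−197) = 197 − 90.62 = 106.38 → 106
  B: 10 + 0.46×(0−10) = 10 − 4.6 = 5.4 → 5
  → #5d6a05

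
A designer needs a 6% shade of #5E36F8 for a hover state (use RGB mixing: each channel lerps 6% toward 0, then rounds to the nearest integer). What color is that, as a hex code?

#5E36F8 is rgb(94, 54, 248).
A 6% shade moves each channel 6% toward 0:
  R: 94 + 0.06×(0−94) = 94 − 5.64 = 88.36 → 88
  G: 54 − 3.24 = 50.76 → 51
  B: 248 + 0.06×(0−248) = 248 − 14.88 = 233.12 → 233
rgb(88, 51, 233) = #5833E9.

#5833E9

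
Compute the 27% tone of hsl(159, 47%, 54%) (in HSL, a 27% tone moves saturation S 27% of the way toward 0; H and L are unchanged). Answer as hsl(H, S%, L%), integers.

hsl(159, 34%, 54%)

S moves 27% from 47 toward 0: 47 − 12.69 = 34.31 → 34.
H and L are unchanged.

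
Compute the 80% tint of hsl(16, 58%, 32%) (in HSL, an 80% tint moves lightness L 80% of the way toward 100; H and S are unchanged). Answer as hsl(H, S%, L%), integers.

hsl(16, 58%, 86%)

L moves 80% from 32 toward 100: 32 + 54.4 = 86.4 → 86.
H and S are unchanged.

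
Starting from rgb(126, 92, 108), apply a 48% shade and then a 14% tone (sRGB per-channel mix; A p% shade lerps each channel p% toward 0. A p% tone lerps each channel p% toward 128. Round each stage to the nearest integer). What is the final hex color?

Per channel, c → c + 0.48(0 − c):
  R: 126 + 0.48×(0−126) = 126 − 60.48 = 65.52 → 66
  G: 92 + 0.48×(0−92) = 92 − 44.16 = 47.84 → 48
  B: 108 − 51.84 = 56.16 → 56
After the shade: rgb(66, 48, 56) = #423038.
Per channel, c → c + 0.14(128 − c):
  R: 66 + 0.14×(128−66) = 66 + 8.68 = 74.68 → 75
  G: 48 + 0.14×(128−48) = 48 + 11.2 = 59.2 → 59
  B: 56 + 0.14×(128−56) = 56 + 10.08 = 66.08 → 66
rgb(75, 59, 66) = #4b3b42.

#4b3b42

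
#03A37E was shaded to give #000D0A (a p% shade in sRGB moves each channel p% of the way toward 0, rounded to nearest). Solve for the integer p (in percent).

#03A37E is rgb(3, 163, 126); #000D0A is rgb(0, 13, 10).
On the G channel (widest range): 13 ≈ 163 + (p/100)(0 − 163), so p ≈ 100×(13 − 163)/(0 − 163) = -15000/-163 = 92.02.
p = 92 reproduces all three channels after rounding.

92%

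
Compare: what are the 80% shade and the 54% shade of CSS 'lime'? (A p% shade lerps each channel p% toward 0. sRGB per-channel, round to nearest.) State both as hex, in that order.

CSS lime is rgb(0, 255, 0).
80% shade:
  R: 0 + 0.8×(0−0) = 0 + 0 = 0 → 0
  G: 255 − 204 = 51 → 51
  B: 0 + 0.8×(0−0) = 0 + 0 = 0 → 0
  → #003300
54% shade:
  R: 0 + 0.54×(0−0) = 0 + 0 = 0 → 0
  G: 255 + 0.54×(0−255) = 255 − 137.7 = 117.3 → 117
  B: 0 + 0 = 0 → 0
  → #007500

#003300, #007500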